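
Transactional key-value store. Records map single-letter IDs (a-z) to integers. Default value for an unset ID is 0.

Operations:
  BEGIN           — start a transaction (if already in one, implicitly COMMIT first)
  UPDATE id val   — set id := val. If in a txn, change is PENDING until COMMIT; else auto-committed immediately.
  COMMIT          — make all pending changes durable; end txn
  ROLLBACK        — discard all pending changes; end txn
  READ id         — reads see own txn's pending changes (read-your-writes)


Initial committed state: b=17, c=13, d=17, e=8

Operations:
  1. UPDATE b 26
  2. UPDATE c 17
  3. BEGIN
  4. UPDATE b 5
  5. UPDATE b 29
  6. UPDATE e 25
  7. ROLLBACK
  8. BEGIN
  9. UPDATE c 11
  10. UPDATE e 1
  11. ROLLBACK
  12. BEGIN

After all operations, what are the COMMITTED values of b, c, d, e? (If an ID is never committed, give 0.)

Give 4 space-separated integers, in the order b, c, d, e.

Initial committed: {b=17, c=13, d=17, e=8}
Op 1: UPDATE b=26 (auto-commit; committed b=26)
Op 2: UPDATE c=17 (auto-commit; committed c=17)
Op 3: BEGIN: in_txn=True, pending={}
Op 4: UPDATE b=5 (pending; pending now {b=5})
Op 5: UPDATE b=29 (pending; pending now {b=29})
Op 6: UPDATE e=25 (pending; pending now {b=29, e=25})
Op 7: ROLLBACK: discarded pending ['b', 'e']; in_txn=False
Op 8: BEGIN: in_txn=True, pending={}
Op 9: UPDATE c=11 (pending; pending now {c=11})
Op 10: UPDATE e=1 (pending; pending now {c=11, e=1})
Op 11: ROLLBACK: discarded pending ['c', 'e']; in_txn=False
Op 12: BEGIN: in_txn=True, pending={}
Final committed: {b=26, c=17, d=17, e=8}

Answer: 26 17 17 8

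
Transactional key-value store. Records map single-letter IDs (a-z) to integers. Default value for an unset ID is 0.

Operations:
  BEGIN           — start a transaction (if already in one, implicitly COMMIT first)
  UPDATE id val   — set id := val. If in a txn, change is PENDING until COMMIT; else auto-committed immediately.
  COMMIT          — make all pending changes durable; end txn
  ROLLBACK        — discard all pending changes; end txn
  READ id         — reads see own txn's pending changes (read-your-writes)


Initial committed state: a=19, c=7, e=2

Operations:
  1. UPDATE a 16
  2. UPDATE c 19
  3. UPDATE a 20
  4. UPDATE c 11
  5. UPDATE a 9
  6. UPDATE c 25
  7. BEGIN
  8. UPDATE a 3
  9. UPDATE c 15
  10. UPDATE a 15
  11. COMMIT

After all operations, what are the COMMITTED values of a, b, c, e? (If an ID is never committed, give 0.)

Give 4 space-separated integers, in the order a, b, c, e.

Initial committed: {a=19, c=7, e=2}
Op 1: UPDATE a=16 (auto-commit; committed a=16)
Op 2: UPDATE c=19 (auto-commit; committed c=19)
Op 3: UPDATE a=20 (auto-commit; committed a=20)
Op 4: UPDATE c=11 (auto-commit; committed c=11)
Op 5: UPDATE a=9 (auto-commit; committed a=9)
Op 6: UPDATE c=25 (auto-commit; committed c=25)
Op 7: BEGIN: in_txn=True, pending={}
Op 8: UPDATE a=3 (pending; pending now {a=3})
Op 9: UPDATE c=15 (pending; pending now {a=3, c=15})
Op 10: UPDATE a=15 (pending; pending now {a=15, c=15})
Op 11: COMMIT: merged ['a', 'c'] into committed; committed now {a=15, c=15, e=2}
Final committed: {a=15, c=15, e=2}

Answer: 15 0 15 2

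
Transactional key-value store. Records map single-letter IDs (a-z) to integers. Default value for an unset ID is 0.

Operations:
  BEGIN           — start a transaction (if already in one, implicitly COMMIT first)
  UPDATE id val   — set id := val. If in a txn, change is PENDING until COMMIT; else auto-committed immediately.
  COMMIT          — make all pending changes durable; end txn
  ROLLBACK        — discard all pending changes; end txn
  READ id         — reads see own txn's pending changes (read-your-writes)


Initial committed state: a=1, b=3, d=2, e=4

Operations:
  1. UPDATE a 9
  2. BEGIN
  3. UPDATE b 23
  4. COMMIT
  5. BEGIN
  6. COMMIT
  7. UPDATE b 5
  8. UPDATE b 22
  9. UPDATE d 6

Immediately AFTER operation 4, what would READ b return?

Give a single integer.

Answer: 23

Derivation:
Initial committed: {a=1, b=3, d=2, e=4}
Op 1: UPDATE a=9 (auto-commit; committed a=9)
Op 2: BEGIN: in_txn=True, pending={}
Op 3: UPDATE b=23 (pending; pending now {b=23})
Op 4: COMMIT: merged ['b'] into committed; committed now {a=9, b=23, d=2, e=4}
After op 4: visible(b) = 23 (pending={}, committed={a=9, b=23, d=2, e=4})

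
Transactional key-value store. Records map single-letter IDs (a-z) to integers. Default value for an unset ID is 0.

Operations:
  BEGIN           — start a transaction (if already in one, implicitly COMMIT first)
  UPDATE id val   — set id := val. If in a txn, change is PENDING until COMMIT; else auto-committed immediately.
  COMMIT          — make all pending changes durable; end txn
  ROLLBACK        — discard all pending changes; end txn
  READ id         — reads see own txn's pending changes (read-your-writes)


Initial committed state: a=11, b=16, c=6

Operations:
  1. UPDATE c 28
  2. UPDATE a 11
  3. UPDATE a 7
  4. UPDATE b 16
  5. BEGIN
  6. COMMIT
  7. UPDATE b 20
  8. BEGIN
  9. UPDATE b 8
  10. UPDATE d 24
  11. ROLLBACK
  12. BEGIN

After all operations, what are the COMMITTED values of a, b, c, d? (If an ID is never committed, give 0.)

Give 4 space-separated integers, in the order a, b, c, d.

Answer: 7 20 28 0

Derivation:
Initial committed: {a=11, b=16, c=6}
Op 1: UPDATE c=28 (auto-commit; committed c=28)
Op 2: UPDATE a=11 (auto-commit; committed a=11)
Op 3: UPDATE a=7 (auto-commit; committed a=7)
Op 4: UPDATE b=16 (auto-commit; committed b=16)
Op 5: BEGIN: in_txn=True, pending={}
Op 6: COMMIT: merged [] into committed; committed now {a=7, b=16, c=28}
Op 7: UPDATE b=20 (auto-commit; committed b=20)
Op 8: BEGIN: in_txn=True, pending={}
Op 9: UPDATE b=8 (pending; pending now {b=8})
Op 10: UPDATE d=24 (pending; pending now {b=8, d=24})
Op 11: ROLLBACK: discarded pending ['b', 'd']; in_txn=False
Op 12: BEGIN: in_txn=True, pending={}
Final committed: {a=7, b=20, c=28}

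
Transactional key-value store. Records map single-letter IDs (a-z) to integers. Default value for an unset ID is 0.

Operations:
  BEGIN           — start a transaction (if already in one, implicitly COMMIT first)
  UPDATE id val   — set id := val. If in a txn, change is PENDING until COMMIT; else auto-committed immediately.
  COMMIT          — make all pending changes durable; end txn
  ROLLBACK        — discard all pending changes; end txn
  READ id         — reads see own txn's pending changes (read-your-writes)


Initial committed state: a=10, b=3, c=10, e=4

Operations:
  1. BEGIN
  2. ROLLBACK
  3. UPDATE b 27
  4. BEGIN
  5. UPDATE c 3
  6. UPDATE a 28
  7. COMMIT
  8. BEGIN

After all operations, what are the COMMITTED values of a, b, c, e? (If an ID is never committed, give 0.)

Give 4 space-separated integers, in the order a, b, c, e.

Answer: 28 27 3 4

Derivation:
Initial committed: {a=10, b=3, c=10, e=4}
Op 1: BEGIN: in_txn=True, pending={}
Op 2: ROLLBACK: discarded pending []; in_txn=False
Op 3: UPDATE b=27 (auto-commit; committed b=27)
Op 4: BEGIN: in_txn=True, pending={}
Op 5: UPDATE c=3 (pending; pending now {c=3})
Op 6: UPDATE a=28 (pending; pending now {a=28, c=3})
Op 7: COMMIT: merged ['a', 'c'] into committed; committed now {a=28, b=27, c=3, e=4}
Op 8: BEGIN: in_txn=True, pending={}
Final committed: {a=28, b=27, c=3, e=4}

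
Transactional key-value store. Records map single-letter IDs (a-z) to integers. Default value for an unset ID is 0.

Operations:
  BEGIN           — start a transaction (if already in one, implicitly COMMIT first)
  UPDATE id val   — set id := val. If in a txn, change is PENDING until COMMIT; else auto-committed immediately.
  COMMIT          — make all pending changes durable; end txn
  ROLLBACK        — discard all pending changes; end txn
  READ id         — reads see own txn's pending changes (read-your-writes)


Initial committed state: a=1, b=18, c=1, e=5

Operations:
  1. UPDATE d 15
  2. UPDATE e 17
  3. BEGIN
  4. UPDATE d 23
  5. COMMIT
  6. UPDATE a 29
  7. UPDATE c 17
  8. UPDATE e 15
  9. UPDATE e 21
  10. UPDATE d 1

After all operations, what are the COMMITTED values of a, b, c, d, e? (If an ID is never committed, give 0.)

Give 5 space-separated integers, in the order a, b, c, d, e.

Initial committed: {a=1, b=18, c=1, e=5}
Op 1: UPDATE d=15 (auto-commit; committed d=15)
Op 2: UPDATE e=17 (auto-commit; committed e=17)
Op 3: BEGIN: in_txn=True, pending={}
Op 4: UPDATE d=23 (pending; pending now {d=23})
Op 5: COMMIT: merged ['d'] into committed; committed now {a=1, b=18, c=1, d=23, e=17}
Op 6: UPDATE a=29 (auto-commit; committed a=29)
Op 7: UPDATE c=17 (auto-commit; committed c=17)
Op 8: UPDATE e=15 (auto-commit; committed e=15)
Op 9: UPDATE e=21 (auto-commit; committed e=21)
Op 10: UPDATE d=1 (auto-commit; committed d=1)
Final committed: {a=29, b=18, c=17, d=1, e=21}

Answer: 29 18 17 1 21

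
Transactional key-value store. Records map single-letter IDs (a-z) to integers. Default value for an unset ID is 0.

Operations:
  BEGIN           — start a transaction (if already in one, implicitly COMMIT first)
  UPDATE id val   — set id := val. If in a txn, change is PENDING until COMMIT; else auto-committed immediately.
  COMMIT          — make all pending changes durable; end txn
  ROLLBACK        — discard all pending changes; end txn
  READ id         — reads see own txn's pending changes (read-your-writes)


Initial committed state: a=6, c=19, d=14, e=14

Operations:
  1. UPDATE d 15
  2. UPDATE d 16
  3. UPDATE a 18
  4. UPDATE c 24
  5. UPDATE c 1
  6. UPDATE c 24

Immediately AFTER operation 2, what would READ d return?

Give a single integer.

Initial committed: {a=6, c=19, d=14, e=14}
Op 1: UPDATE d=15 (auto-commit; committed d=15)
Op 2: UPDATE d=16 (auto-commit; committed d=16)
After op 2: visible(d) = 16 (pending={}, committed={a=6, c=19, d=16, e=14})

Answer: 16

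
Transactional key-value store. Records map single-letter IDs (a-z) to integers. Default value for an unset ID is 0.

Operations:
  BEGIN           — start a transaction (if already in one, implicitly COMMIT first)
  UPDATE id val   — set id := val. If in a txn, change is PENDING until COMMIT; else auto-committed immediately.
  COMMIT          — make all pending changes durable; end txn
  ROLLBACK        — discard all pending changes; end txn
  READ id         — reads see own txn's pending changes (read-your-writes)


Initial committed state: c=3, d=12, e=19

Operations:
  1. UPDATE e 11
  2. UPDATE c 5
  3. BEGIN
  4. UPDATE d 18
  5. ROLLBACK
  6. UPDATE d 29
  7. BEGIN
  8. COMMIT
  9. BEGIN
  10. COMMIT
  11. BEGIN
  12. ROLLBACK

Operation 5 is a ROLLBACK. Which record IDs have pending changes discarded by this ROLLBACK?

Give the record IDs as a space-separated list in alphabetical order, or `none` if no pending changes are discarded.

Initial committed: {c=3, d=12, e=19}
Op 1: UPDATE e=11 (auto-commit; committed e=11)
Op 2: UPDATE c=5 (auto-commit; committed c=5)
Op 3: BEGIN: in_txn=True, pending={}
Op 4: UPDATE d=18 (pending; pending now {d=18})
Op 5: ROLLBACK: discarded pending ['d']; in_txn=False
Op 6: UPDATE d=29 (auto-commit; committed d=29)
Op 7: BEGIN: in_txn=True, pending={}
Op 8: COMMIT: merged [] into committed; committed now {c=5, d=29, e=11}
Op 9: BEGIN: in_txn=True, pending={}
Op 10: COMMIT: merged [] into committed; committed now {c=5, d=29, e=11}
Op 11: BEGIN: in_txn=True, pending={}
Op 12: ROLLBACK: discarded pending []; in_txn=False
ROLLBACK at op 5 discards: ['d']

Answer: d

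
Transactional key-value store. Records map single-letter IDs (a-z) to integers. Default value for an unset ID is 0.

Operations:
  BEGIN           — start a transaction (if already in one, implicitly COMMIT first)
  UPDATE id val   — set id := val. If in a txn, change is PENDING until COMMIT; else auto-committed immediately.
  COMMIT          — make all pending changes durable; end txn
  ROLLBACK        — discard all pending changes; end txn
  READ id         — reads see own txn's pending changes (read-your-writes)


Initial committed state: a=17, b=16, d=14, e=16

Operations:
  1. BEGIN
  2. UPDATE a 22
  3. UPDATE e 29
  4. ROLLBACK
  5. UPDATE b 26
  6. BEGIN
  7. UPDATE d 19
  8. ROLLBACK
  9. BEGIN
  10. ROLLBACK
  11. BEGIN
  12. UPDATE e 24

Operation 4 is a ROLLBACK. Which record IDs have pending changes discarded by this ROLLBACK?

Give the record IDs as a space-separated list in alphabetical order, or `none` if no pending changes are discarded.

Answer: a e

Derivation:
Initial committed: {a=17, b=16, d=14, e=16}
Op 1: BEGIN: in_txn=True, pending={}
Op 2: UPDATE a=22 (pending; pending now {a=22})
Op 3: UPDATE e=29 (pending; pending now {a=22, e=29})
Op 4: ROLLBACK: discarded pending ['a', 'e']; in_txn=False
Op 5: UPDATE b=26 (auto-commit; committed b=26)
Op 6: BEGIN: in_txn=True, pending={}
Op 7: UPDATE d=19 (pending; pending now {d=19})
Op 8: ROLLBACK: discarded pending ['d']; in_txn=False
Op 9: BEGIN: in_txn=True, pending={}
Op 10: ROLLBACK: discarded pending []; in_txn=False
Op 11: BEGIN: in_txn=True, pending={}
Op 12: UPDATE e=24 (pending; pending now {e=24})
ROLLBACK at op 4 discards: ['a', 'e']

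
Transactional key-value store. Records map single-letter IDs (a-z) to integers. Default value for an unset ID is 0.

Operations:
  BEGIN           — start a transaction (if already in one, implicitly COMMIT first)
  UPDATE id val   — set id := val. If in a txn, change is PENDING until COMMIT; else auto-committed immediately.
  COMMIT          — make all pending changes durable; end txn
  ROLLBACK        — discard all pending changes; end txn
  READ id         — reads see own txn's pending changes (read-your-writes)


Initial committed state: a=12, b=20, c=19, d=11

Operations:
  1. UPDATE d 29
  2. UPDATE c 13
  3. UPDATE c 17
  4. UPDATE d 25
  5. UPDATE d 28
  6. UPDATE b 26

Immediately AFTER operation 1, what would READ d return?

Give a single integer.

Answer: 29

Derivation:
Initial committed: {a=12, b=20, c=19, d=11}
Op 1: UPDATE d=29 (auto-commit; committed d=29)
After op 1: visible(d) = 29 (pending={}, committed={a=12, b=20, c=19, d=29})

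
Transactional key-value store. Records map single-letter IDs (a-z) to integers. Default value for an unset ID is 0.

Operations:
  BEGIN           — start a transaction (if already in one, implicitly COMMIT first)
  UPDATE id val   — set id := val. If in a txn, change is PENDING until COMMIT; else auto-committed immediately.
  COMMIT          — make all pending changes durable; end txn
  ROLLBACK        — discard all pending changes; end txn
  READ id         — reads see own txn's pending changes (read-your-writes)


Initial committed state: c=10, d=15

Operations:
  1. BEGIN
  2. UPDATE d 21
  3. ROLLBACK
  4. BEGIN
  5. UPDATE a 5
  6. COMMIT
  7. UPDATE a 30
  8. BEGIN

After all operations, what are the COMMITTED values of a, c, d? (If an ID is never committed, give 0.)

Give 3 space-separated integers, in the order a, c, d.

Initial committed: {c=10, d=15}
Op 1: BEGIN: in_txn=True, pending={}
Op 2: UPDATE d=21 (pending; pending now {d=21})
Op 3: ROLLBACK: discarded pending ['d']; in_txn=False
Op 4: BEGIN: in_txn=True, pending={}
Op 5: UPDATE a=5 (pending; pending now {a=5})
Op 6: COMMIT: merged ['a'] into committed; committed now {a=5, c=10, d=15}
Op 7: UPDATE a=30 (auto-commit; committed a=30)
Op 8: BEGIN: in_txn=True, pending={}
Final committed: {a=30, c=10, d=15}

Answer: 30 10 15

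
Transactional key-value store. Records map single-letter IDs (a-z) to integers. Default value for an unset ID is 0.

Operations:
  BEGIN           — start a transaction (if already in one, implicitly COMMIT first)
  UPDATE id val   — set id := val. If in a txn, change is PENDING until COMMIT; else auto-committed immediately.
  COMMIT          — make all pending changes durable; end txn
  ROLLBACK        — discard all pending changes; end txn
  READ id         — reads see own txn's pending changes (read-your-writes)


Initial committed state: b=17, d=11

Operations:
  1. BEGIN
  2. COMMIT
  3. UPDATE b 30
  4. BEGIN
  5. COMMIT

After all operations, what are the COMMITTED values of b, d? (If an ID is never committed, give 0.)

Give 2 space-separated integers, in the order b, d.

Answer: 30 11

Derivation:
Initial committed: {b=17, d=11}
Op 1: BEGIN: in_txn=True, pending={}
Op 2: COMMIT: merged [] into committed; committed now {b=17, d=11}
Op 3: UPDATE b=30 (auto-commit; committed b=30)
Op 4: BEGIN: in_txn=True, pending={}
Op 5: COMMIT: merged [] into committed; committed now {b=30, d=11}
Final committed: {b=30, d=11}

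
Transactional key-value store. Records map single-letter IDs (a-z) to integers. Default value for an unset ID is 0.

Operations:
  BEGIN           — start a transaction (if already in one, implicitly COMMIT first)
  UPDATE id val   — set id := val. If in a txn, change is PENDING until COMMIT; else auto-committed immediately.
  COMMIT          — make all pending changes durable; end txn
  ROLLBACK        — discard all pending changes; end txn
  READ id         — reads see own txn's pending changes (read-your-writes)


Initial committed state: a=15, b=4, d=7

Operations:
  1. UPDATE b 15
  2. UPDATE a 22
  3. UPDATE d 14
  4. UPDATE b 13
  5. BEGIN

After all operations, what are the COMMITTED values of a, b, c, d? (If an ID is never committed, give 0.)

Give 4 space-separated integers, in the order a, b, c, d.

Initial committed: {a=15, b=4, d=7}
Op 1: UPDATE b=15 (auto-commit; committed b=15)
Op 2: UPDATE a=22 (auto-commit; committed a=22)
Op 3: UPDATE d=14 (auto-commit; committed d=14)
Op 4: UPDATE b=13 (auto-commit; committed b=13)
Op 5: BEGIN: in_txn=True, pending={}
Final committed: {a=22, b=13, d=14}

Answer: 22 13 0 14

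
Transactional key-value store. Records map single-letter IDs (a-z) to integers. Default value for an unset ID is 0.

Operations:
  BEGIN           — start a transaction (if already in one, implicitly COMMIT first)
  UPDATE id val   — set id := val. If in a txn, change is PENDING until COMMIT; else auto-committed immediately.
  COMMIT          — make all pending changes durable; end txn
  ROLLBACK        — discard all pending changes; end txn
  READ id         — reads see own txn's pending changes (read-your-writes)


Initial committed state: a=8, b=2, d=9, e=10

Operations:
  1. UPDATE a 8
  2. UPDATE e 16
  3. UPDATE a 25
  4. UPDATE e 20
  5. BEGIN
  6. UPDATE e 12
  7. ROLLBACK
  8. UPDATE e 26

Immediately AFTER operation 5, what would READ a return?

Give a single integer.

Initial committed: {a=8, b=2, d=9, e=10}
Op 1: UPDATE a=8 (auto-commit; committed a=8)
Op 2: UPDATE e=16 (auto-commit; committed e=16)
Op 3: UPDATE a=25 (auto-commit; committed a=25)
Op 4: UPDATE e=20 (auto-commit; committed e=20)
Op 5: BEGIN: in_txn=True, pending={}
After op 5: visible(a) = 25 (pending={}, committed={a=25, b=2, d=9, e=20})

Answer: 25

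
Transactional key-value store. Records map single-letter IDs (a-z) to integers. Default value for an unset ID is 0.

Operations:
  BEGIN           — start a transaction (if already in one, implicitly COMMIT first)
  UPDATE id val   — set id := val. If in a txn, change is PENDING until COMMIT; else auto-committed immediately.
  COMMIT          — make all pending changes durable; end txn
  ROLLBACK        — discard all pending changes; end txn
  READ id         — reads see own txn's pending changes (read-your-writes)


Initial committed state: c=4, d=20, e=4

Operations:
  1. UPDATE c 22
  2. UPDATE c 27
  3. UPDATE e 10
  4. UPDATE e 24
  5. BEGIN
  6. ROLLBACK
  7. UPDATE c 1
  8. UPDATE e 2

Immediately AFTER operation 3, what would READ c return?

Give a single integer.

Answer: 27

Derivation:
Initial committed: {c=4, d=20, e=4}
Op 1: UPDATE c=22 (auto-commit; committed c=22)
Op 2: UPDATE c=27 (auto-commit; committed c=27)
Op 3: UPDATE e=10 (auto-commit; committed e=10)
After op 3: visible(c) = 27 (pending={}, committed={c=27, d=20, e=10})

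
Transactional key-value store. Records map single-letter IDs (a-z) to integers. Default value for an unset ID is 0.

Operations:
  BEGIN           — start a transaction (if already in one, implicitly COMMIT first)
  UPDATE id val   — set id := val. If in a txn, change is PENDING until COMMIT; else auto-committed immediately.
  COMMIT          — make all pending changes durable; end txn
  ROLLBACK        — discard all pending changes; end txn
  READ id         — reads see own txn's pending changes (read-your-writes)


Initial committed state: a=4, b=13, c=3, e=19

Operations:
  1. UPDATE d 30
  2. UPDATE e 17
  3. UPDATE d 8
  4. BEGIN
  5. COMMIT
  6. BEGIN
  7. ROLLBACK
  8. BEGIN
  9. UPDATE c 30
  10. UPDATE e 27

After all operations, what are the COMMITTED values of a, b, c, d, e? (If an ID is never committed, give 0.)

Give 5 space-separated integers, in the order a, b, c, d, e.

Initial committed: {a=4, b=13, c=3, e=19}
Op 1: UPDATE d=30 (auto-commit; committed d=30)
Op 2: UPDATE e=17 (auto-commit; committed e=17)
Op 3: UPDATE d=8 (auto-commit; committed d=8)
Op 4: BEGIN: in_txn=True, pending={}
Op 5: COMMIT: merged [] into committed; committed now {a=4, b=13, c=3, d=8, e=17}
Op 6: BEGIN: in_txn=True, pending={}
Op 7: ROLLBACK: discarded pending []; in_txn=False
Op 8: BEGIN: in_txn=True, pending={}
Op 9: UPDATE c=30 (pending; pending now {c=30})
Op 10: UPDATE e=27 (pending; pending now {c=30, e=27})
Final committed: {a=4, b=13, c=3, d=8, e=17}

Answer: 4 13 3 8 17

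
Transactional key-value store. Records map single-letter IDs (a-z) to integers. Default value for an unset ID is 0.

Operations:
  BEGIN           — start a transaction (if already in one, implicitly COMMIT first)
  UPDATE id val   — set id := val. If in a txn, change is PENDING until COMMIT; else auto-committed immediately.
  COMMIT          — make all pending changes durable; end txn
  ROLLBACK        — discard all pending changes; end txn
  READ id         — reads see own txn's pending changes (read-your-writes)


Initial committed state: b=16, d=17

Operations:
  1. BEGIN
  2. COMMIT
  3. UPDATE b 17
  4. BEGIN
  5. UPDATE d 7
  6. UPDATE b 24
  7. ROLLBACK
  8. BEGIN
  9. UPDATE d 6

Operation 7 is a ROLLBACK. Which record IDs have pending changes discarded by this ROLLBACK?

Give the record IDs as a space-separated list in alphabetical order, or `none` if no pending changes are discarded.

Initial committed: {b=16, d=17}
Op 1: BEGIN: in_txn=True, pending={}
Op 2: COMMIT: merged [] into committed; committed now {b=16, d=17}
Op 3: UPDATE b=17 (auto-commit; committed b=17)
Op 4: BEGIN: in_txn=True, pending={}
Op 5: UPDATE d=7 (pending; pending now {d=7})
Op 6: UPDATE b=24 (pending; pending now {b=24, d=7})
Op 7: ROLLBACK: discarded pending ['b', 'd']; in_txn=False
Op 8: BEGIN: in_txn=True, pending={}
Op 9: UPDATE d=6 (pending; pending now {d=6})
ROLLBACK at op 7 discards: ['b', 'd']

Answer: b d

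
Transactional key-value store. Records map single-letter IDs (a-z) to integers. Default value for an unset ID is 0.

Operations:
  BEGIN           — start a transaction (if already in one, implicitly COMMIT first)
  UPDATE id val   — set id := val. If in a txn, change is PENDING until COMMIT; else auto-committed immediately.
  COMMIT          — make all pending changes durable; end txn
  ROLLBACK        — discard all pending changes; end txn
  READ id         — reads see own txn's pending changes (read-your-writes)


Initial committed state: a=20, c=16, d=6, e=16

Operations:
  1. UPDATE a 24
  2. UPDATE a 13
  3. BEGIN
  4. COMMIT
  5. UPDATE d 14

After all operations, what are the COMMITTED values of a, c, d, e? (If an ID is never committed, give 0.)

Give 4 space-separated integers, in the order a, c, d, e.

Initial committed: {a=20, c=16, d=6, e=16}
Op 1: UPDATE a=24 (auto-commit; committed a=24)
Op 2: UPDATE a=13 (auto-commit; committed a=13)
Op 3: BEGIN: in_txn=True, pending={}
Op 4: COMMIT: merged [] into committed; committed now {a=13, c=16, d=6, e=16}
Op 5: UPDATE d=14 (auto-commit; committed d=14)
Final committed: {a=13, c=16, d=14, e=16}

Answer: 13 16 14 16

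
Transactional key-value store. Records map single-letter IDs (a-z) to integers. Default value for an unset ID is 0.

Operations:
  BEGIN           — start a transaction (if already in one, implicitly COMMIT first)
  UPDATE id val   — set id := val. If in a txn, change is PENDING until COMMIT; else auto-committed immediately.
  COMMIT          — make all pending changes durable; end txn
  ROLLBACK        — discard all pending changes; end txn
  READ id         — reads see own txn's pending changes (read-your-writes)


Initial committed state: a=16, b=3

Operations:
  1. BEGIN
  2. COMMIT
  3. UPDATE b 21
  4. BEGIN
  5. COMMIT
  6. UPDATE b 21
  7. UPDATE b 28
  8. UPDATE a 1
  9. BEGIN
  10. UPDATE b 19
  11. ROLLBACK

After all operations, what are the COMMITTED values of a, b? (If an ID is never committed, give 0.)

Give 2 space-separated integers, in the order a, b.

Answer: 1 28

Derivation:
Initial committed: {a=16, b=3}
Op 1: BEGIN: in_txn=True, pending={}
Op 2: COMMIT: merged [] into committed; committed now {a=16, b=3}
Op 3: UPDATE b=21 (auto-commit; committed b=21)
Op 4: BEGIN: in_txn=True, pending={}
Op 5: COMMIT: merged [] into committed; committed now {a=16, b=21}
Op 6: UPDATE b=21 (auto-commit; committed b=21)
Op 7: UPDATE b=28 (auto-commit; committed b=28)
Op 8: UPDATE a=1 (auto-commit; committed a=1)
Op 9: BEGIN: in_txn=True, pending={}
Op 10: UPDATE b=19 (pending; pending now {b=19})
Op 11: ROLLBACK: discarded pending ['b']; in_txn=False
Final committed: {a=1, b=28}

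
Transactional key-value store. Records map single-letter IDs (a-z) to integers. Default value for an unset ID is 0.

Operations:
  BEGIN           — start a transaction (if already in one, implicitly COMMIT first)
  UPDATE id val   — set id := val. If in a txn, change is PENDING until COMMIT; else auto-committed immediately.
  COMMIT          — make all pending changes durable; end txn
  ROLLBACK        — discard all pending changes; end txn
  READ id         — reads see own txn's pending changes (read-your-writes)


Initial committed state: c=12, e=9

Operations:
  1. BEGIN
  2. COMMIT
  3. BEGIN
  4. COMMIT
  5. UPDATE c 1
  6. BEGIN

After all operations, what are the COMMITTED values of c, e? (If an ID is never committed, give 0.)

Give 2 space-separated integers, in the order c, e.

Answer: 1 9

Derivation:
Initial committed: {c=12, e=9}
Op 1: BEGIN: in_txn=True, pending={}
Op 2: COMMIT: merged [] into committed; committed now {c=12, e=9}
Op 3: BEGIN: in_txn=True, pending={}
Op 4: COMMIT: merged [] into committed; committed now {c=12, e=9}
Op 5: UPDATE c=1 (auto-commit; committed c=1)
Op 6: BEGIN: in_txn=True, pending={}
Final committed: {c=1, e=9}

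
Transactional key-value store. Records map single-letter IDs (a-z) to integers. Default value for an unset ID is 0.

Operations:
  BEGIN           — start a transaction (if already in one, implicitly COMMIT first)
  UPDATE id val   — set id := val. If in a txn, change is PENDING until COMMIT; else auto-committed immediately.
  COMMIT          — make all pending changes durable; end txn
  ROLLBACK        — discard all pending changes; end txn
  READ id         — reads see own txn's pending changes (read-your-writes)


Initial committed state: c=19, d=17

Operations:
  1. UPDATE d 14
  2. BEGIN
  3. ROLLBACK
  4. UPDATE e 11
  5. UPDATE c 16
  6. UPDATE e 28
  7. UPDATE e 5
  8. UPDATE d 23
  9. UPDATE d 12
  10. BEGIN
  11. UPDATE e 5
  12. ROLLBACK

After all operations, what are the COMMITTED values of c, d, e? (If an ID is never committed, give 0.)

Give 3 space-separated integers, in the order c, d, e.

Initial committed: {c=19, d=17}
Op 1: UPDATE d=14 (auto-commit; committed d=14)
Op 2: BEGIN: in_txn=True, pending={}
Op 3: ROLLBACK: discarded pending []; in_txn=False
Op 4: UPDATE e=11 (auto-commit; committed e=11)
Op 5: UPDATE c=16 (auto-commit; committed c=16)
Op 6: UPDATE e=28 (auto-commit; committed e=28)
Op 7: UPDATE e=5 (auto-commit; committed e=5)
Op 8: UPDATE d=23 (auto-commit; committed d=23)
Op 9: UPDATE d=12 (auto-commit; committed d=12)
Op 10: BEGIN: in_txn=True, pending={}
Op 11: UPDATE e=5 (pending; pending now {e=5})
Op 12: ROLLBACK: discarded pending ['e']; in_txn=False
Final committed: {c=16, d=12, e=5}

Answer: 16 12 5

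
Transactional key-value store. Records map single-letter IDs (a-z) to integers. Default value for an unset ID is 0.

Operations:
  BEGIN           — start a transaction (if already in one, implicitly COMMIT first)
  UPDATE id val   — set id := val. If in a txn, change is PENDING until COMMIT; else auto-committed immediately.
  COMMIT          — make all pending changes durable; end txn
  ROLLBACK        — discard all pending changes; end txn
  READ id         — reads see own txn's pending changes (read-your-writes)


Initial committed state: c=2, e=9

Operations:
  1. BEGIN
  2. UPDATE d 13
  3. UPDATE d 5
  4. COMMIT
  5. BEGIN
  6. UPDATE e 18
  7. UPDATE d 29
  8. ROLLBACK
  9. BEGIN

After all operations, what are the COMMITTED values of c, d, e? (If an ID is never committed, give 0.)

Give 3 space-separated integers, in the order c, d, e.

Initial committed: {c=2, e=9}
Op 1: BEGIN: in_txn=True, pending={}
Op 2: UPDATE d=13 (pending; pending now {d=13})
Op 3: UPDATE d=5 (pending; pending now {d=5})
Op 4: COMMIT: merged ['d'] into committed; committed now {c=2, d=5, e=9}
Op 5: BEGIN: in_txn=True, pending={}
Op 6: UPDATE e=18 (pending; pending now {e=18})
Op 7: UPDATE d=29 (pending; pending now {d=29, e=18})
Op 8: ROLLBACK: discarded pending ['d', 'e']; in_txn=False
Op 9: BEGIN: in_txn=True, pending={}
Final committed: {c=2, d=5, e=9}

Answer: 2 5 9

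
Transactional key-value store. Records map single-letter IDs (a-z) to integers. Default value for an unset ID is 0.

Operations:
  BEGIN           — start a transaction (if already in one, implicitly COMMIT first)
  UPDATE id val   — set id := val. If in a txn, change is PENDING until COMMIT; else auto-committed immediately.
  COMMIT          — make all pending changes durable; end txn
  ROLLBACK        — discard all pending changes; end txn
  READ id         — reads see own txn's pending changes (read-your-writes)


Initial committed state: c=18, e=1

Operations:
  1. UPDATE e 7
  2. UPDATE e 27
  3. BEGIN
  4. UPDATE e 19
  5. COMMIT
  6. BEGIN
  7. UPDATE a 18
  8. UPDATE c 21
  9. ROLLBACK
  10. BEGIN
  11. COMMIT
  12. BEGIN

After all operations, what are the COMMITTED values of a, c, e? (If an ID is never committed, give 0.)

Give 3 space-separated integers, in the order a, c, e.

Answer: 0 18 19

Derivation:
Initial committed: {c=18, e=1}
Op 1: UPDATE e=7 (auto-commit; committed e=7)
Op 2: UPDATE e=27 (auto-commit; committed e=27)
Op 3: BEGIN: in_txn=True, pending={}
Op 4: UPDATE e=19 (pending; pending now {e=19})
Op 5: COMMIT: merged ['e'] into committed; committed now {c=18, e=19}
Op 6: BEGIN: in_txn=True, pending={}
Op 7: UPDATE a=18 (pending; pending now {a=18})
Op 8: UPDATE c=21 (pending; pending now {a=18, c=21})
Op 9: ROLLBACK: discarded pending ['a', 'c']; in_txn=False
Op 10: BEGIN: in_txn=True, pending={}
Op 11: COMMIT: merged [] into committed; committed now {c=18, e=19}
Op 12: BEGIN: in_txn=True, pending={}
Final committed: {c=18, e=19}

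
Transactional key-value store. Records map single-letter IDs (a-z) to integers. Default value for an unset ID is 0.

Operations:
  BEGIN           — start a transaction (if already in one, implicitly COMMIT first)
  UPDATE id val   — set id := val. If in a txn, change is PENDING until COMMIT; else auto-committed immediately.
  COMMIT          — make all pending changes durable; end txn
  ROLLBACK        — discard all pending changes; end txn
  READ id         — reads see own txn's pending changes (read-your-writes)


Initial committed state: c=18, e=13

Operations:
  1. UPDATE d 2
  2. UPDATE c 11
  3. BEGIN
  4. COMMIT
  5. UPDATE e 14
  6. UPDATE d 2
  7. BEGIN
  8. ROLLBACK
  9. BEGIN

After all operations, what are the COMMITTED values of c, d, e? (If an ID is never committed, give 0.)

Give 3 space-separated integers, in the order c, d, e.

Answer: 11 2 14

Derivation:
Initial committed: {c=18, e=13}
Op 1: UPDATE d=2 (auto-commit; committed d=2)
Op 2: UPDATE c=11 (auto-commit; committed c=11)
Op 3: BEGIN: in_txn=True, pending={}
Op 4: COMMIT: merged [] into committed; committed now {c=11, d=2, e=13}
Op 5: UPDATE e=14 (auto-commit; committed e=14)
Op 6: UPDATE d=2 (auto-commit; committed d=2)
Op 7: BEGIN: in_txn=True, pending={}
Op 8: ROLLBACK: discarded pending []; in_txn=False
Op 9: BEGIN: in_txn=True, pending={}
Final committed: {c=11, d=2, e=14}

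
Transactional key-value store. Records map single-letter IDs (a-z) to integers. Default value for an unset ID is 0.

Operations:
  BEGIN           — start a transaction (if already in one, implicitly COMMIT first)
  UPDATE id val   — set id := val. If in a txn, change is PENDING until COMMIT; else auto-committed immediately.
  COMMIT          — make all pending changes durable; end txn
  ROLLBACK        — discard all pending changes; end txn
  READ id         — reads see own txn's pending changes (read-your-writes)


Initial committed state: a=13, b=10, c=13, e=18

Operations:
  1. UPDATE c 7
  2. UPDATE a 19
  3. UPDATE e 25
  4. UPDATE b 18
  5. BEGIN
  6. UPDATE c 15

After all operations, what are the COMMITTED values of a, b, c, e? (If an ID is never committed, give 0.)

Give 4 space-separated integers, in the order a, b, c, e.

Initial committed: {a=13, b=10, c=13, e=18}
Op 1: UPDATE c=7 (auto-commit; committed c=7)
Op 2: UPDATE a=19 (auto-commit; committed a=19)
Op 3: UPDATE e=25 (auto-commit; committed e=25)
Op 4: UPDATE b=18 (auto-commit; committed b=18)
Op 5: BEGIN: in_txn=True, pending={}
Op 6: UPDATE c=15 (pending; pending now {c=15})
Final committed: {a=19, b=18, c=7, e=25}

Answer: 19 18 7 25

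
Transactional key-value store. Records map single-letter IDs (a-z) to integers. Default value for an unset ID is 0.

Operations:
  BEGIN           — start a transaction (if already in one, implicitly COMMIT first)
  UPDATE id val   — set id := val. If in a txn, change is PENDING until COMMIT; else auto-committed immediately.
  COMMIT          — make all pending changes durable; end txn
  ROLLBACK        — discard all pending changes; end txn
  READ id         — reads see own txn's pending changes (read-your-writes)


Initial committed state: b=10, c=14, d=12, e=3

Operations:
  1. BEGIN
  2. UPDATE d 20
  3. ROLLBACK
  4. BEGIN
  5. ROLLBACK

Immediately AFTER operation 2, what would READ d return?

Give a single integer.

Answer: 20

Derivation:
Initial committed: {b=10, c=14, d=12, e=3}
Op 1: BEGIN: in_txn=True, pending={}
Op 2: UPDATE d=20 (pending; pending now {d=20})
After op 2: visible(d) = 20 (pending={d=20}, committed={b=10, c=14, d=12, e=3})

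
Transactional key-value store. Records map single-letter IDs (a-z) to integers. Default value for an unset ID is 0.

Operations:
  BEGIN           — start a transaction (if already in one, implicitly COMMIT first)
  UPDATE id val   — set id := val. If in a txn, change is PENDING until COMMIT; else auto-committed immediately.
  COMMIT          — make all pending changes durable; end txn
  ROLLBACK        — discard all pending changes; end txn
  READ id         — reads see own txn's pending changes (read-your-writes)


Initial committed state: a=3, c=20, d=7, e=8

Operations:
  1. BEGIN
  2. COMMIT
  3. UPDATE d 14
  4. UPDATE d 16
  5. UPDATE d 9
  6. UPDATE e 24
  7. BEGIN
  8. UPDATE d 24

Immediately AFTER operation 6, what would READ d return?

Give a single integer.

Initial committed: {a=3, c=20, d=7, e=8}
Op 1: BEGIN: in_txn=True, pending={}
Op 2: COMMIT: merged [] into committed; committed now {a=3, c=20, d=7, e=8}
Op 3: UPDATE d=14 (auto-commit; committed d=14)
Op 4: UPDATE d=16 (auto-commit; committed d=16)
Op 5: UPDATE d=9 (auto-commit; committed d=9)
Op 6: UPDATE e=24 (auto-commit; committed e=24)
After op 6: visible(d) = 9 (pending={}, committed={a=3, c=20, d=9, e=24})

Answer: 9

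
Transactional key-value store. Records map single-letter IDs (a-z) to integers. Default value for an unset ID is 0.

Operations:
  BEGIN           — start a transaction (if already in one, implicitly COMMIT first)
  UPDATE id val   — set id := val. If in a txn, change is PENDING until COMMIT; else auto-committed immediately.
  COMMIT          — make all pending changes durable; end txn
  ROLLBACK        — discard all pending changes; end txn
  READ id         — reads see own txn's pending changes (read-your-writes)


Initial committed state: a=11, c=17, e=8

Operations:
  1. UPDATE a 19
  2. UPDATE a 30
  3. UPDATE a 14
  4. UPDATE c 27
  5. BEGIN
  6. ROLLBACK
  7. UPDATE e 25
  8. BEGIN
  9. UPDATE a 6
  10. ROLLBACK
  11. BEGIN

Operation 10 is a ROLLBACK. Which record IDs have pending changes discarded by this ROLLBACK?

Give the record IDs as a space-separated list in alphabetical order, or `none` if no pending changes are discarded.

Answer: a

Derivation:
Initial committed: {a=11, c=17, e=8}
Op 1: UPDATE a=19 (auto-commit; committed a=19)
Op 2: UPDATE a=30 (auto-commit; committed a=30)
Op 3: UPDATE a=14 (auto-commit; committed a=14)
Op 4: UPDATE c=27 (auto-commit; committed c=27)
Op 5: BEGIN: in_txn=True, pending={}
Op 6: ROLLBACK: discarded pending []; in_txn=False
Op 7: UPDATE e=25 (auto-commit; committed e=25)
Op 8: BEGIN: in_txn=True, pending={}
Op 9: UPDATE a=6 (pending; pending now {a=6})
Op 10: ROLLBACK: discarded pending ['a']; in_txn=False
Op 11: BEGIN: in_txn=True, pending={}
ROLLBACK at op 10 discards: ['a']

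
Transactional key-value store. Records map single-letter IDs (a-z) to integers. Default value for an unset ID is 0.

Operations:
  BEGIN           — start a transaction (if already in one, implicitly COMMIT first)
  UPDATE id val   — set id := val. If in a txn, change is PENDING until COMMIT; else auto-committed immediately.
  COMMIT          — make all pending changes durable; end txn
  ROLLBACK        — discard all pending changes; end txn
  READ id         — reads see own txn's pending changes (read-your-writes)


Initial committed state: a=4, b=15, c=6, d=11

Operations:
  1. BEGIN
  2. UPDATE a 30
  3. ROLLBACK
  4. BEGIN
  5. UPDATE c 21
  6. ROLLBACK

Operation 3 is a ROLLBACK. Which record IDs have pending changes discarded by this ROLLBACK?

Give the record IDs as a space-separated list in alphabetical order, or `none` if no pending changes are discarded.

Initial committed: {a=4, b=15, c=6, d=11}
Op 1: BEGIN: in_txn=True, pending={}
Op 2: UPDATE a=30 (pending; pending now {a=30})
Op 3: ROLLBACK: discarded pending ['a']; in_txn=False
Op 4: BEGIN: in_txn=True, pending={}
Op 5: UPDATE c=21 (pending; pending now {c=21})
Op 6: ROLLBACK: discarded pending ['c']; in_txn=False
ROLLBACK at op 3 discards: ['a']

Answer: a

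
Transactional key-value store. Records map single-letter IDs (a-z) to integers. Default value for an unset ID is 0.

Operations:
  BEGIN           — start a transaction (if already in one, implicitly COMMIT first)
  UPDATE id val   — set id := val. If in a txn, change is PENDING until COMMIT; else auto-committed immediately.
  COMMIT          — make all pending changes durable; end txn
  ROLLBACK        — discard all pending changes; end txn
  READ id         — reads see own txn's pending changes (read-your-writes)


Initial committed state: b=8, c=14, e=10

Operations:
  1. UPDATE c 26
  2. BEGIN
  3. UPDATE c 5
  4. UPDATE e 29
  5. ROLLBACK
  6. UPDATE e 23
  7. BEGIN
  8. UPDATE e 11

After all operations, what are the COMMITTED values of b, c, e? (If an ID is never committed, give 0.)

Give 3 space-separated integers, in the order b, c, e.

Initial committed: {b=8, c=14, e=10}
Op 1: UPDATE c=26 (auto-commit; committed c=26)
Op 2: BEGIN: in_txn=True, pending={}
Op 3: UPDATE c=5 (pending; pending now {c=5})
Op 4: UPDATE e=29 (pending; pending now {c=5, e=29})
Op 5: ROLLBACK: discarded pending ['c', 'e']; in_txn=False
Op 6: UPDATE e=23 (auto-commit; committed e=23)
Op 7: BEGIN: in_txn=True, pending={}
Op 8: UPDATE e=11 (pending; pending now {e=11})
Final committed: {b=8, c=26, e=23}

Answer: 8 26 23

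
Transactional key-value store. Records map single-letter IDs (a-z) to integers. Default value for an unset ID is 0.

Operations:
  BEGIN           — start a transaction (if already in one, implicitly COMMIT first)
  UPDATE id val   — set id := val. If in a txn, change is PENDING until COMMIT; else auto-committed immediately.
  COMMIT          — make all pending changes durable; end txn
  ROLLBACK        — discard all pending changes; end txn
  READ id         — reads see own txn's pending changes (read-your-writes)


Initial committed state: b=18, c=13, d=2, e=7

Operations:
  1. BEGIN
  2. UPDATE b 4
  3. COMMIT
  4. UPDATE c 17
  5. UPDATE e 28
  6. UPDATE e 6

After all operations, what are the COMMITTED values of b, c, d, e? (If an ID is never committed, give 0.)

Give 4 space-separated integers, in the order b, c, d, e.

Initial committed: {b=18, c=13, d=2, e=7}
Op 1: BEGIN: in_txn=True, pending={}
Op 2: UPDATE b=4 (pending; pending now {b=4})
Op 3: COMMIT: merged ['b'] into committed; committed now {b=4, c=13, d=2, e=7}
Op 4: UPDATE c=17 (auto-commit; committed c=17)
Op 5: UPDATE e=28 (auto-commit; committed e=28)
Op 6: UPDATE e=6 (auto-commit; committed e=6)
Final committed: {b=4, c=17, d=2, e=6}

Answer: 4 17 2 6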